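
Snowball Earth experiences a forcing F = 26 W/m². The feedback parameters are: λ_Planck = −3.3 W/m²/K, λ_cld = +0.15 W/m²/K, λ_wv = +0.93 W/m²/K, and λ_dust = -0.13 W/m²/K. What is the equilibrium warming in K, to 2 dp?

Net feedback parameter λ = (−3.3) + (+0.15) + (+0.93) + (-0.13) = -2.35 W/m²/K.
ΔT = −F/λ = −26/(-2.35) = 11.06 K.

11.06 K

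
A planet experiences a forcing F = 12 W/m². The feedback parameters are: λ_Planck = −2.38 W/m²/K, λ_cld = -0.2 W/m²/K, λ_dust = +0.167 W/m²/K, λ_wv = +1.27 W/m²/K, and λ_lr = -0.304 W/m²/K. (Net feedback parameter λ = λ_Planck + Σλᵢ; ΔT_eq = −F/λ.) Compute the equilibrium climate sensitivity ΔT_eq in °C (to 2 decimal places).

8.29 °C

Net feedback parameter λ = (−2.38) + (-0.2) + (+0.167) + (+1.27) + (-0.304) = -1.447 W/m²/K.
ΔT = −F/λ = −12/(-1.447) = 8.29 °C.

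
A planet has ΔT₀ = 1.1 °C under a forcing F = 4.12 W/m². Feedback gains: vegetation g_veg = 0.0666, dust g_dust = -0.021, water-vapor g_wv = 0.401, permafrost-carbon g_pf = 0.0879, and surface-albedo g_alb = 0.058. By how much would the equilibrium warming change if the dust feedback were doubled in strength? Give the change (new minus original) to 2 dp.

-0.13 °C

Original: g = 0.5925, ΔT = 1.1/(1−0.5925) = 2.6994 °C.
With doubled dust: g' = 0.5715, ΔT' = 1.1/(1−0.5715) = 2.5671 °C.
Change = 2.5671 − 2.6994 = -0.13 °C.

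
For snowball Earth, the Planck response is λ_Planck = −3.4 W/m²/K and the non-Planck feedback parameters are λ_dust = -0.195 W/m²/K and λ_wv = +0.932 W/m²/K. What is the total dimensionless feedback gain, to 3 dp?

0.217

Convert to gains: g_dust = -0.195/3.4 = -0.05735; g_wv = 0.932/3.4 = 0.2741.
Total gain g = 0.21675.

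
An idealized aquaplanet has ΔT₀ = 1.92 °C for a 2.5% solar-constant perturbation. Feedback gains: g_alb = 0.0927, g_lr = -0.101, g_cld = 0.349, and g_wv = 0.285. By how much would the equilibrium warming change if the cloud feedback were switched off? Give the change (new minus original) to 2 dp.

Original: g = 0.6257, ΔT = 1.92/(1−0.6257) = 5.1296 °C.
Without cloud: g' = 0.2767, ΔT' = 1.92/(1−0.2767) = 2.6545 °C.
Change = 2.6545 − 5.1296 = -2.48 °C.

-2.48 °C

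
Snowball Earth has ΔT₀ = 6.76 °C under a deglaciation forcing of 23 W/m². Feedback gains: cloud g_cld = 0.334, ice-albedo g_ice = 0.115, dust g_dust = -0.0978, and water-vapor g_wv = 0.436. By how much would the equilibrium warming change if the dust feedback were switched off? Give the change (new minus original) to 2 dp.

27.02 °C

Original: g = 0.7872, ΔT = 6.76/(1−0.7872) = 31.7669 °C.
Without dust: g' = 0.885, ΔT' = 6.76/(1−0.885) = 58.7826 °C.
Change = 58.7826 − 31.7669 = 27.02 °C.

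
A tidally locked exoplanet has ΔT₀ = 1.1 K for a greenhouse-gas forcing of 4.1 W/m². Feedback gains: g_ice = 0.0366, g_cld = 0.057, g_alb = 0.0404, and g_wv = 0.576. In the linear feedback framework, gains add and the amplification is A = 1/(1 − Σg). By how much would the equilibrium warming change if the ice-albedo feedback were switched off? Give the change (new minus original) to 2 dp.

-0.43 K

Original: g = 0.71, ΔT = 1.1/(1−0.71) = 3.7931 K.
Without ice-albedo: g' = 0.6734, ΔT' = 1.1/(1−0.6734) = 3.3680 K.
Change = 3.3680 − 3.7931 = -0.43 K.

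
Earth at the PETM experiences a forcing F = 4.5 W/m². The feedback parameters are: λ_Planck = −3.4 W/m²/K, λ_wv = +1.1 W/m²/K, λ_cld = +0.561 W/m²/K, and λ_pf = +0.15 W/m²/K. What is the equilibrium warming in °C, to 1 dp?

2.8 °C

Net feedback parameter λ = (−3.4) + (+1.1) + (+0.561) + (+0.15) = -1.589 W/m²/K.
ΔT = −F/λ = −4.5/(-1.589) = 2.8 °C.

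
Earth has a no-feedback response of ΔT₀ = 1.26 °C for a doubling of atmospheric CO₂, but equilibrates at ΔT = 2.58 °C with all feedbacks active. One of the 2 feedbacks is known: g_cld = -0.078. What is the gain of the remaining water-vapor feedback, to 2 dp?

Amplification A = ΔT/ΔT₀ = 2.58/1.26 = 2.048.
Total gain g = 1 − 1/A = 1 − 1/2.048 = 0.5117.
The known gain is -0.078.
g_wv = 0.5117 + 0.078 = 0.59.

0.59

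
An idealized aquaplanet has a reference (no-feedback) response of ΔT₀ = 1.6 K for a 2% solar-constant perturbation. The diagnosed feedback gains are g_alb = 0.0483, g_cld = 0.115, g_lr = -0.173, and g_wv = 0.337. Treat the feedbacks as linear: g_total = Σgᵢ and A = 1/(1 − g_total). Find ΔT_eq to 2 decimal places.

2.38 K

Total gain g = 0.0483 + 0.115 − 0.173 + 0.337 = 0.3273.
Amplification A = 1/(1 − 0.3273) = 1.487.
ΔT = 1.6 × 1.487 = 2.38 K.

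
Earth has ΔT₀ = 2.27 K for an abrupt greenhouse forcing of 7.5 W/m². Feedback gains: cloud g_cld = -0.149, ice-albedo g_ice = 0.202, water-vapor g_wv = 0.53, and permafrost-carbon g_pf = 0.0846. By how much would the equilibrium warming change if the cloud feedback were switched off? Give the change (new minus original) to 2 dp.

Original: g = 0.6676, ΔT = 2.27/(1−0.6676) = 6.8291 K.
Without cloud: g' = 0.8166, ΔT' = 2.27/(1−0.8166) = 12.3773 K.
Change = 12.3773 − 6.8291 = 5.55 K.

5.55 K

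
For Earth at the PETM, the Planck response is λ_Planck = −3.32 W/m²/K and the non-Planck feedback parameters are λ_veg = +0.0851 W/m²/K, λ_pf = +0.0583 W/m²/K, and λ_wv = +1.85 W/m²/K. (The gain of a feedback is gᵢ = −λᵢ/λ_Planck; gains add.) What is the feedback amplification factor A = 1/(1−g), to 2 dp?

2.50

Convert to gains: g_veg = 0.0851/3.32 = 0.02563; g_pf = 0.0583/3.32 = 0.01756; g_wv = 1.85/3.32 = 0.5572.
Total gain g = 0.60039.
A = 1/(1 − 0.60039) = 2.50.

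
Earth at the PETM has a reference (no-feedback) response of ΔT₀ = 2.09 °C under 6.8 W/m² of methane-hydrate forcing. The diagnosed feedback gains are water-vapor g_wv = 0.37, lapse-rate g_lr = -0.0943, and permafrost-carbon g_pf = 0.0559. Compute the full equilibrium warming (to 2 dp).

3.13 °C

Total gain g = 0.37 − 0.0943 + 0.0559 = 0.3316.
Amplification A = 1/(1 − 0.3316) = 1.496.
ΔT = 2.09 × 1.496 = 3.13 °C.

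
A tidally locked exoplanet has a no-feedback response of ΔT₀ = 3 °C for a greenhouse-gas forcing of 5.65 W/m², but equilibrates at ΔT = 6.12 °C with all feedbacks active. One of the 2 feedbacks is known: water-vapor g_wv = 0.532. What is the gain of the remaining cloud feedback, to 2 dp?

-0.02

Amplification A = ΔT/ΔT₀ = 6.12/3 = 2.04.
Total gain g = 1 − 1/A = 1 − 1/2.04 = 0.5098.
The known gain is 0.532.
g_cld = 0.5098 − 0.532 = -0.02.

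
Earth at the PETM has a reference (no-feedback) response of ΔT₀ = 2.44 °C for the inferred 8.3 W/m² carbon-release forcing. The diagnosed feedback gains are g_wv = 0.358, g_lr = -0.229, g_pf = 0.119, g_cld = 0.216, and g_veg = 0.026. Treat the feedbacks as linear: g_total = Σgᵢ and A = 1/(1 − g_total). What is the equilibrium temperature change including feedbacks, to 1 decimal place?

4.8 °C

Total gain g = 0.358 − 0.229 + 0.119 + 0.216 + 0.026 = 0.49.
Amplification A = 1/(1 − 0.49) = 1.961.
ΔT = 2.44 × 1.961 = 4.8 °C.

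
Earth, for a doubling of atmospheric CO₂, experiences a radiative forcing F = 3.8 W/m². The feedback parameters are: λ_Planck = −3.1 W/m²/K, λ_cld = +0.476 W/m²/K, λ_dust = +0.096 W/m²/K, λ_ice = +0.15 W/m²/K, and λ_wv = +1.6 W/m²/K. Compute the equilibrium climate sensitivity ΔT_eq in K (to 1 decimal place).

Net feedback parameter λ = (−3.1) + (+0.476) + (+0.096) + (+0.15) + (+1.6) = -0.778 W/m²/K.
ΔT = −F/λ = −3.8/(-0.778) = 4.9 K.

4.9 K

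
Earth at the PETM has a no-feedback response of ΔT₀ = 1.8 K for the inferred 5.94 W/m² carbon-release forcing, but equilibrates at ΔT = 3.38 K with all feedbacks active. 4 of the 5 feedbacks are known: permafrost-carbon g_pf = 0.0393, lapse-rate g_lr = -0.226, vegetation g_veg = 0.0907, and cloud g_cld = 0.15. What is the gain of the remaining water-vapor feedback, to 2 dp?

Amplification A = ΔT/ΔT₀ = 3.38/1.8 = 1.878.
Total gain g = 1 − 1/A = 1 − 1/1.878 = 0.4675.
Known gains sum to 0.0393 − 0.226 + 0.0907 + 0.15 = 0.054.
g_wv = 0.4675 − 0.054 = 0.41.

0.41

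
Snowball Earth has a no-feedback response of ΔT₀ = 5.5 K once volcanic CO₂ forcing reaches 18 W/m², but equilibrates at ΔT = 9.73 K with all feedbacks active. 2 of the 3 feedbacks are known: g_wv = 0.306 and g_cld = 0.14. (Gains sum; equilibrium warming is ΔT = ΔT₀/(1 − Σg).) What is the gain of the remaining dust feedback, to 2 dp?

-0.01

Amplification A = ΔT/ΔT₀ = 9.73/5.5 = 1.769.
Total gain g = 1 − 1/A = 1 − 1/1.769 = 0.4347.
Known gains sum to 0.306 + 0.14 = 0.446.
g_dust = 0.4347 − 0.446 = -0.01.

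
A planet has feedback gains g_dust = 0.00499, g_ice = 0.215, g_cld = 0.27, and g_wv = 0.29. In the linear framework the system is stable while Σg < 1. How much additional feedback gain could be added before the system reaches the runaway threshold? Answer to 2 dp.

0.22

Current total gain = 0.00499 + 0.215 + 0.27 + 0.29 = 0.77999.
Margin to runaway = 1 − 0.77999 = 0.22.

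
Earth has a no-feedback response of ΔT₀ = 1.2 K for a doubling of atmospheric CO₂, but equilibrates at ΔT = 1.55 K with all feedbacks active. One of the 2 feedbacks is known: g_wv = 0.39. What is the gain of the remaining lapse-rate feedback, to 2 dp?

Amplification A = ΔT/ΔT₀ = 1.55/1.2 = 1.292.
Total gain g = 1 − 1/A = 1 − 1/1.292 = 0.226.
The known gain is 0.39.
g_lr = 0.226 − 0.39 = -0.16.

-0.16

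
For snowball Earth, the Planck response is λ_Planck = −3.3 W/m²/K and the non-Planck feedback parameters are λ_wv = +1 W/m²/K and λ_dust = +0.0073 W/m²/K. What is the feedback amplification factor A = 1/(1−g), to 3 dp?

Convert to gains: g_wv = 1/3.3 = 0.303; g_dust = 0.0073/3.3 = 0.002212.
Total gain g = 0.305212.
A = 1/(1 − 0.305212) = 1.439.

1.439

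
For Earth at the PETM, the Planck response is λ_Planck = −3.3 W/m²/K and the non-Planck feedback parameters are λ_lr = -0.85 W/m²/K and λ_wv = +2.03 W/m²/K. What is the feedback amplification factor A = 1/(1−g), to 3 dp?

1.557

Convert to gains: g_lr = -0.85/3.3 = -0.2576; g_wv = 2.03/3.3 = 0.6152.
Total gain g = 0.3576.
A = 1/(1 − 0.3576) = 1.557.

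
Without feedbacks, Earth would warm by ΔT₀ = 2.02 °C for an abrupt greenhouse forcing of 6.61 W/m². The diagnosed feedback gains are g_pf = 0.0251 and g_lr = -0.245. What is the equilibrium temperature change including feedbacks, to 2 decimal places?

1.66 °C

Total gain g = 0.0251 − 0.245 = -0.2199.
Amplification A = 1/(1 + 0.2199) = 0.8197.
ΔT = 2.02 × 0.8197 = 1.66 °C.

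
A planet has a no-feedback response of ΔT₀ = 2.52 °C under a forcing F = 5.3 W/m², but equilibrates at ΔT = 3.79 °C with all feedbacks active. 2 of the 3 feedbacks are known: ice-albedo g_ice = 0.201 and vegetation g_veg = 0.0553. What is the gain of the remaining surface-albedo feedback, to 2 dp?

0.08

Amplification A = ΔT/ΔT₀ = 3.79/2.52 = 1.504.
Total gain g = 1 − 1/A = 1 − 1/1.504 = 0.3351.
Known gains sum to 0.201 + 0.0553 = 0.2563.
g_alb = 0.3351 − 0.2563 = 0.08.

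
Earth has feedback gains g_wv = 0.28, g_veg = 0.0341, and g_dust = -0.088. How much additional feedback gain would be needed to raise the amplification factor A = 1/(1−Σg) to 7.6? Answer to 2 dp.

0.64

Current total gain = 0.2261.
Target gain for A = 7.6: g* = 1 − 1/7.6 = 0.8684.
Additional gain needed = 0.8684 − 0.2261 = 0.64.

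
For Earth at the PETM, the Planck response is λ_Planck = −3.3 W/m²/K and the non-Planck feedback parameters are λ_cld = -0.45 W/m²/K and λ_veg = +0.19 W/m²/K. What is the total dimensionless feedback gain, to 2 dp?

Convert to gains: g_cld = -0.45/3.3 = -0.1364; g_veg = 0.19/3.3 = 0.05758.
Total gain g = -0.07882.

-0.08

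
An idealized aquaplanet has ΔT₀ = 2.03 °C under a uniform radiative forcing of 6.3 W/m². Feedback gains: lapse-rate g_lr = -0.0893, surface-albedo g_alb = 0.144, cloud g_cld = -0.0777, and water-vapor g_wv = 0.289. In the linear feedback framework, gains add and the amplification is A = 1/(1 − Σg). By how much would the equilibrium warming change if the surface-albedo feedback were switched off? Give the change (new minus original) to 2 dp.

Original: g = 0.266, ΔT = 2.03/(1−0.266) = 2.7657 °C.
Without surface-albedo: g' = 0.122, ΔT' = 2.03/(1−0.122) = 2.3121 °C.
Change = 2.3121 − 2.7657 = -0.45 °C.

-0.45 °C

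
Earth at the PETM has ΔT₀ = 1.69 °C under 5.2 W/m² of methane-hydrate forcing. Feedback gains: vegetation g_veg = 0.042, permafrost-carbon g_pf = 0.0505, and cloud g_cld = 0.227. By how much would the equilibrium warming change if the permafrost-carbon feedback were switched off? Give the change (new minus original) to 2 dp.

-0.17 °C

Original: g = 0.3195, ΔT = 1.69/(1−0.3195) = 2.4835 °C.
Without permafrost-carbon: g' = 0.269, ΔT' = 1.69/(1−0.269) = 2.3119 °C.
Change = 2.3119 − 2.4835 = -0.17 °C.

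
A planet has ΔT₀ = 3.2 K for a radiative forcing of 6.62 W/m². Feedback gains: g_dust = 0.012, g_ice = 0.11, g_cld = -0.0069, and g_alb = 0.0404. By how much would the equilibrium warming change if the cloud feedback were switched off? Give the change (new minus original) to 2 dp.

Original: g = 0.1555, ΔT = 3.2/(1−0.1555) = 3.7892 K.
Without cloud: g' = 0.1624, ΔT' = 3.2/(1−0.1624) = 3.8204 K.
Change = 3.8204 − 3.7892 = 0.03 K.

0.03 K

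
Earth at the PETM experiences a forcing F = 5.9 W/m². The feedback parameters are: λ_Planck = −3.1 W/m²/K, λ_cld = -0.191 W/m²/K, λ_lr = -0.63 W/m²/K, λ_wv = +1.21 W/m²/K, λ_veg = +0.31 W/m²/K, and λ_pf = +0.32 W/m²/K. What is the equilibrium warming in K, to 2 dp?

Net feedback parameter λ = (−3.1) + (-0.191) + (-0.63) + (+1.21) + (+0.31) + (+0.32) = -2.081 W/m²/K.
ΔT = −F/λ = −5.9/(-2.081) = 2.84 K.

2.84 K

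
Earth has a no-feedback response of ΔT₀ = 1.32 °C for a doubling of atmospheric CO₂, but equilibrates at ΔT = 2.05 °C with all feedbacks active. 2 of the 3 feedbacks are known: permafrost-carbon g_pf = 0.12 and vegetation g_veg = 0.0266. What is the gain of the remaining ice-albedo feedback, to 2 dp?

0.21

Amplification A = ΔT/ΔT₀ = 2.05/1.32 = 1.553.
Total gain g = 1 − 1/A = 1 − 1/1.553 = 0.3561.
Known gains sum to 0.12 + 0.0266 = 0.1466.
g_ice = 0.3561 − 0.1466 = 0.21.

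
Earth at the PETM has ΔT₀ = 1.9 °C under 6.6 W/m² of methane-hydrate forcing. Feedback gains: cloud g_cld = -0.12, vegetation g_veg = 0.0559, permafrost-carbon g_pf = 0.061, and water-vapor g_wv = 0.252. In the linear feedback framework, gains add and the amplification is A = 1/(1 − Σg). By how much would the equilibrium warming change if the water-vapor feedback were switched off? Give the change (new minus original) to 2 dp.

-0.64 °C

Original: g = 0.2489, ΔT = 1.9/(1−0.2489) = 2.5296 °C.
Without water-vapor: g' = -0.0031, ΔT' = 1.9/(1+0.0031) = 1.8941 °C.
Change = 1.8941 − 2.5296 = -0.64 °C.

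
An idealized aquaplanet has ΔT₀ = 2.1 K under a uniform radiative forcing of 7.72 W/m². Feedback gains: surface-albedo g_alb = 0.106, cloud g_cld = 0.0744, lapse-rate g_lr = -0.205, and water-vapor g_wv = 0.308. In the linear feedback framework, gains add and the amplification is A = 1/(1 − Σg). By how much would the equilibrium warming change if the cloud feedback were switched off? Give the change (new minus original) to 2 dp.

Original: g = 0.2834, ΔT = 2.1/(1−0.2834) = 2.9305 K.
Without cloud: g' = 0.209, ΔT' = 2.1/(1−0.209) = 2.6549 K.
Change = 2.6549 − 2.9305 = -0.28 K.

-0.28 K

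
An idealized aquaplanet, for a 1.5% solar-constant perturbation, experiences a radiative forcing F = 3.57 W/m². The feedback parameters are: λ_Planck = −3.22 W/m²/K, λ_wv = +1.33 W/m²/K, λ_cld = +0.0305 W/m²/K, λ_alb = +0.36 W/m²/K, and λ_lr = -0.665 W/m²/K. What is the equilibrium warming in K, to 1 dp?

1.6 K

Net feedback parameter λ = (−3.22) + (+1.33) + (+0.0305) + (+0.36) + (-0.665) = -2.1645 W/m²/K.
ΔT = −F/λ = −3.57/(-2.1645) = 1.6 K.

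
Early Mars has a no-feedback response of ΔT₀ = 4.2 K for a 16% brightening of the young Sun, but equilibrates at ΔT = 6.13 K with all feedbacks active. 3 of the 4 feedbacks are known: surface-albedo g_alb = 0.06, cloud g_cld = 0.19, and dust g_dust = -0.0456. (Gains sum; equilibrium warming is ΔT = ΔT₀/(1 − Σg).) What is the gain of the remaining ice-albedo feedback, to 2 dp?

Amplification A = ΔT/ΔT₀ = 6.13/4.2 = 1.46.
Total gain g = 1 − 1/A = 1 − 1/1.46 = 0.3151.
Known gains sum to 0.06 + 0.19 − 0.0456 = 0.2044.
g_ice = 0.3151 − 0.2044 = 0.11.

0.11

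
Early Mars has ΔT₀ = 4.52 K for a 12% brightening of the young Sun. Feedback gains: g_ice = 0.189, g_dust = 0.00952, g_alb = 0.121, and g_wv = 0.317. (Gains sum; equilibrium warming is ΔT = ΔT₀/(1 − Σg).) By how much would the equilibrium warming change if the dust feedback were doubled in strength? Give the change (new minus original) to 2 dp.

0.33 K

Original: g = 0.63652, ΔT = 4.52/(1−0.63652) = 12.4353 K.
With doubled dust: g' = 0.64604, ΔT' = 4.52/(1−0.64604) = 12.7698 K.
Change = 12.7698 − 12.4353 = 0.33 K.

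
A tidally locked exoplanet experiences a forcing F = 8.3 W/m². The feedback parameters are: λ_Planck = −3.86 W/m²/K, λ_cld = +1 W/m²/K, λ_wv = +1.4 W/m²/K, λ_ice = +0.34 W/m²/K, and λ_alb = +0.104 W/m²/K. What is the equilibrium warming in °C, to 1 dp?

Net feedback parameter λ = (−3.86) + (+1) + (+1.4) + (+0.34) + (+0.104) = -1.016 W/m²/K.
ΔT = −F/λ = −8.3/(-1.016) = 8.2 °C.

8.2 °C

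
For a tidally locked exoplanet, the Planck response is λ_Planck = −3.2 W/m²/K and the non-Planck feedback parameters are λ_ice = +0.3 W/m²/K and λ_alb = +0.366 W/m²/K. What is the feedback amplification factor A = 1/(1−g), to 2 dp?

Convert to gains: g_ice = 0.3/3.2 = 0.09375; g_alb = 0.366/3.2 = 0.1144.
Total gain g = 0.20815.
A = 1/(1 − 0.20815) = 1.26.

1.26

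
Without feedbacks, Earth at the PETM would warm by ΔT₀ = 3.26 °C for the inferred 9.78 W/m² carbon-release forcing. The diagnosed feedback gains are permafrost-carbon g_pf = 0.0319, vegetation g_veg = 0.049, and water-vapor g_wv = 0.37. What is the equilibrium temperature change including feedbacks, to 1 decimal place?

5.9 °C

Total gain g = 0.0319 + 0.049 + 0.37 = 0.4509.
Amplification A = 1/(1 − 0.4509) = 1.821.
ΔT = 3.26 × 1.821 = 5.9 °C.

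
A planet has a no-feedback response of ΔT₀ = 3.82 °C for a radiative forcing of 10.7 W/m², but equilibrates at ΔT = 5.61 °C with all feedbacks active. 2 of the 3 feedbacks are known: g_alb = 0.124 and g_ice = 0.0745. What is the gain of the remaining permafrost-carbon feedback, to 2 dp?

Amplification A = ΔT/ΔT₀ = 5.61/3.82 = 1.469.
Total gain g = 1 − 1/A = 1 − 1/1.469 = 0.3193.
Known gains sum to 0.124 + 0.0745 = 0.1985.
g_pf = 0.3193 − 0.1985 = 0.12.

0.12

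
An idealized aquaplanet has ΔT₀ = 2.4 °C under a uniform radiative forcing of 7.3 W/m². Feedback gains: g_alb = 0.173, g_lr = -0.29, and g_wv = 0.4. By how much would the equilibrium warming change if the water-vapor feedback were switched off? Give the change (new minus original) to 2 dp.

Original: g = 0.283, ΔT = 2.4/(1−0.283) = 3.3473 °C.
Without water-vapor: g' = -0.117, ΔT' = 2.4/(1+0.117) = 2.1486 °C.
Change = 2.1486 − 3.3473 = -1.20 °C.

-1.20 °C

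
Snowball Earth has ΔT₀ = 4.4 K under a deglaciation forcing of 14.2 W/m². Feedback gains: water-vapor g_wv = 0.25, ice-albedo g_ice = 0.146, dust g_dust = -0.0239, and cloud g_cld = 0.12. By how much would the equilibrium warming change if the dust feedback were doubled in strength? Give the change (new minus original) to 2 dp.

-0.39 K

Original: g = 0.4921, ΔT = 4.4/(1−0.4921) = 8.6631 K.
With doubled dust: g' = 0.4682, ΔT' = 4.4/(1−0.4682) = 8.2738 K.
Change = 8.2738 − 8.6631 = -0.39 K.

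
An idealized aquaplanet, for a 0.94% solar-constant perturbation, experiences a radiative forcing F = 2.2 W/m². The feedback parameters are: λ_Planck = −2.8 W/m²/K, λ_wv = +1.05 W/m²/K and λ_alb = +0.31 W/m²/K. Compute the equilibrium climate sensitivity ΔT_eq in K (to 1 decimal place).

Net feedback parameter λ = (−2.8) + (+1.05) + (+0.31) = -1.44 W/m²/K.
ΔT = −F/λ = −2.2/(-1.44) = 1.5 K.

1.5 K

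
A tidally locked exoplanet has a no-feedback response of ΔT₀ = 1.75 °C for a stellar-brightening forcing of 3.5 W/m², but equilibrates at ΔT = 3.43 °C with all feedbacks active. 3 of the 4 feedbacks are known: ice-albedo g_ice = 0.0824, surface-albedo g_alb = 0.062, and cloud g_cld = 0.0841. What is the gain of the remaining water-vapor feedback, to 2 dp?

Amplification A = ΔT/ΔT₀ = 3.43/1.75 = 1.96.
Total gain g = 1 − 1/A = 1 − 1/1.96 = 0.4898.
Known gains sum to 0.0824 + 0.062 + 0.0841 = 0.2285.
g_wv = 0.4898 − 0.2285 = 0.26.

0.26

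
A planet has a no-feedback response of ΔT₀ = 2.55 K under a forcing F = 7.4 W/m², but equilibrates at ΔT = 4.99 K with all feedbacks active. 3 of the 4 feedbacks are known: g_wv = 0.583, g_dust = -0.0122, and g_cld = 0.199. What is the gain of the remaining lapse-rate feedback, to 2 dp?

Amplification A = ΔT/ΔT₀ = 4.99/2.55 = 1.957.
Total gain g = 1 − 1/A = 1 − 1/1.957 = 0.489.
Known gains sum to 0.583 − 0.0122 + 0.199 = 0.7698.
g_lr = 0.489 − 0.7698 = -0.28.

-0.28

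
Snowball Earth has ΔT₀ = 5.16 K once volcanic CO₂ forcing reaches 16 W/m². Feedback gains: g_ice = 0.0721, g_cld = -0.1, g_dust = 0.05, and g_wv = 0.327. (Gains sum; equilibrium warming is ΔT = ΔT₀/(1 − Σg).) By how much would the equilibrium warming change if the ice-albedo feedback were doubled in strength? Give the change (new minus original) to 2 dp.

0.99 K

Original: g = 0.3491, ΔT = 5.16/(1−0.3491) = 7.9275 K.
With doubled ice-albedo: g' = 0.4212, ΔT' = 5.16/(1−0.4212) = 8.9150 K.
Change = 8.9150 − 7.9275 = 0.99 K.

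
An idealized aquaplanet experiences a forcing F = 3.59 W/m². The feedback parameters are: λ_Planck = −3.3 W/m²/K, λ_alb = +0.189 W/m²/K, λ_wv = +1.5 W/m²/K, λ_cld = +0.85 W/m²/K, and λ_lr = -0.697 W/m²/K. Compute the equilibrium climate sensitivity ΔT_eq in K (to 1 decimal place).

2.5 K

Net feedback parameter λ = (−3.3) + (+0.189) + (+1.5) + (+0.85) + (-0.697) = -1.458 W/m²/K.
ΔT = −F/λ = −3.59/(-1.458) = 2.5 K.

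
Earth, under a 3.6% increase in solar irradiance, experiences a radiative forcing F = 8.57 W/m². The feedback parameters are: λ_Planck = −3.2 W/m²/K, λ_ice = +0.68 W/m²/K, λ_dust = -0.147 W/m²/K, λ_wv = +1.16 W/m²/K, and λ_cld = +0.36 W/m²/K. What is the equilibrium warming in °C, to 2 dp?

Net feedback parameter λ = (−3.2) + (+0.68) + (-0.147) + (+1.16) + (+0.36) = -1.147 W/m²/K.
ΔT = −F/λ = −8.57/(-1.147) = 7.47 °C.

7.47 °C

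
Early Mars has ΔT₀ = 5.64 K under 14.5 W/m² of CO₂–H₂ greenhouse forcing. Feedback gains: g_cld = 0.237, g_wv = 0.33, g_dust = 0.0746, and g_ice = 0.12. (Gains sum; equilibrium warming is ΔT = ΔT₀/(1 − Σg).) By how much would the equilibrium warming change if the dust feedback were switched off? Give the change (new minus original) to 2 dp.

Original: g = 0.7616, ΔT = 5.64/(1−0.7616) = 23.6577 K.
Without dust: g' = 0.687, ΔT' = 5.64/(1−0.687) = 18.0192 K.
Change = 18.0192 − 23.6577 = -5.64 K.

-5.64 K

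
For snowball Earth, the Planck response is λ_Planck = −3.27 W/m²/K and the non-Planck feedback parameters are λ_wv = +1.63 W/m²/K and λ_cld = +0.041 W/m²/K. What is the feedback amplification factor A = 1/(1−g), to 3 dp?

Convert to gains: g_wv = 1.63/3.27 = 0.4985; g_cld = 0.041/3.27 = 0.01254.
Total gain g = 0.51104.
A = 1/(1 − 0.51104) = 2.045.

2.045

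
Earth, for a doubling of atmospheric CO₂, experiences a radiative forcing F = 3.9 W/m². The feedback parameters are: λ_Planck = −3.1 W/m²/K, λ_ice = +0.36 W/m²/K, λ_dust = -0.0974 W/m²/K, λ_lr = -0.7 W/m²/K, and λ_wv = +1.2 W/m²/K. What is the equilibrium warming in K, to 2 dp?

1.67 K

Net feedback parameter λ = (−3.1) + (+0.36) + (-0.0974) + (-0.7) + (+1.2) = -2.3374 W/m²/K.
ΔT = −F/λ = −3.9/(-2.3374) = 1.67 K.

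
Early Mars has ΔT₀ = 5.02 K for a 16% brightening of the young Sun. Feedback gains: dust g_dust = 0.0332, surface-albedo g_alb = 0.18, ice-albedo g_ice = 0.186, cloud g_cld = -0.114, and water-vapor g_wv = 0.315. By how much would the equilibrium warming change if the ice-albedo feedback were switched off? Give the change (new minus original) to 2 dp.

Original: g = 0.6002, ΔT = 5.02/(1−0.6002) = 12.5563 K.
Without ice-albedo: g' = 0.4142, ΔT' = 5.02/(1−0.4142) = 8.5695 K.
Change = 8.5695 − 12.5563 = -3.99 K.

-3.99 K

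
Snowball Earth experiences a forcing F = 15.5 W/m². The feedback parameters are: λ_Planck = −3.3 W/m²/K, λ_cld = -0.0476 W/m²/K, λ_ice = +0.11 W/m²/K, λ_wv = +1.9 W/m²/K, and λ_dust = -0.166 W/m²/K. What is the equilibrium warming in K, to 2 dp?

10.31 K

Net feedback parameter λ = (−3.3) + (-0.0476) + (+0.11) + (+1.9) + (-0.166) = -1.5036 W/m²/K.
ΔT = −F/λ = −15.5/(-1.5036) = 10.31 K.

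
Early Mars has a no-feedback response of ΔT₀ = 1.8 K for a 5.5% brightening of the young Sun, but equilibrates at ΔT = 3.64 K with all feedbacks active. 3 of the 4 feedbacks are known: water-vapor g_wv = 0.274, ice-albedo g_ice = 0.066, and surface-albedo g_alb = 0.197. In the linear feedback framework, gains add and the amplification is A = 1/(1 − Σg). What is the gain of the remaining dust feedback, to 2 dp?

-0.03

Amplification A = ΔT/ΔT₀ = 3.64/1.8 = 2.022.
Total gain g = 1 − 1/A = 1 − 1/2.022 = 0.5054.
Known gains sum to 0.274 + 0.066 + 0.197 = 0.537.
g_dust = 0.5054 − 0.537 = -0.03.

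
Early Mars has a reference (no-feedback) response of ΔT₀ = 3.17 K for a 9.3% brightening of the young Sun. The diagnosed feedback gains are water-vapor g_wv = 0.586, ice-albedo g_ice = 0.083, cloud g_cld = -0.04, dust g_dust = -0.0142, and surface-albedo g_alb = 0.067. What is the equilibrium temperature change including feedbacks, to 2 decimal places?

9.96 K

Total gain g = 0.586 + 0.083 − 0.04 − 0.0142 + 0.067 = 0.6818.
Amplification A = 1/(1 − 0.6818) = 3.143.
ΔT = 3.17 × 3.143 = 9.96 K.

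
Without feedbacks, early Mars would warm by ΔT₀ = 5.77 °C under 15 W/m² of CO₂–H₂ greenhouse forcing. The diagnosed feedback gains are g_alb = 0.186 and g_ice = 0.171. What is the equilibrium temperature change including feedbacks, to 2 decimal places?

Total gain g = 0.186 + 0.171 = 0.357.
Amplification A = 1/(1 − 0.357) = 1.555.
ΔT = 5.77 × 1.555 = 8.97 °C.

8.97 °C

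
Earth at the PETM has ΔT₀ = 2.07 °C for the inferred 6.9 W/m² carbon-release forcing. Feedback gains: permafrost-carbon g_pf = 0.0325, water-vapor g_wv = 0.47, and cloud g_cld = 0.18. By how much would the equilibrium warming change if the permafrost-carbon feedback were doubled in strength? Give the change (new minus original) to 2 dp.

0.74 °C

Original: g = 0.6825, ΔT = 2.07/(1−0.6825) = 6.5197 °C.
With doubled permafrost-carbon: g' = 0.715, ΔT' = 2.07/(1−0.715) = 7.2632 °C.
Change = 7.2632 − 6.5197 = 0.74 °C.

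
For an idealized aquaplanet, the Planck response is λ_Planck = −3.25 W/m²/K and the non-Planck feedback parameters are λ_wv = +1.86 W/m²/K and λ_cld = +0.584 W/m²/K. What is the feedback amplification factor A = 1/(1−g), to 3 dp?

4.032

Convert to gains: g_wv = 1.86/3.25 = 0.5723; g_cld = 0.584/3.25 = 0.1797.
Total gain g = 0.752.
A = 1/(1 − 0.752) = 4.032.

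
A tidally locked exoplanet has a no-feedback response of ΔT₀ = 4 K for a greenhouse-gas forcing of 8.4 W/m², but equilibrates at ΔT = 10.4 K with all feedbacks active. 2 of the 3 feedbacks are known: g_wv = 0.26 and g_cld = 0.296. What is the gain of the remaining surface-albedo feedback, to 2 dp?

Amplification A = ΔT/ΔT₀ = 10.4/4 = 2.6.
Total gain g = 1 − 1/A = 1 − 1/2.6 = 0.6154.
Known gains sum to 0.26 + 0.296 = 0.556.
g_alb = 0.6154 − 0.556 = 0.06.

0.06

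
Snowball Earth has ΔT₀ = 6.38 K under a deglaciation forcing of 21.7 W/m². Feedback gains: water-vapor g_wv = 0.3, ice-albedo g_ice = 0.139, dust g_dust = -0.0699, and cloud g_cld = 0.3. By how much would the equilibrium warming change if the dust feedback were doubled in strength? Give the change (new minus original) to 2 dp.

-3.36 K

Original: g = 0.6691, ΔT = 6.38/(1−0.6691) = 19.2807 K.
With doubled dust: g' = 0.5992, ΔT' = 6.38/(1−0.5992) = 15.9182 K.
Change = 15.9182 − 19.2807 = -3.36 K.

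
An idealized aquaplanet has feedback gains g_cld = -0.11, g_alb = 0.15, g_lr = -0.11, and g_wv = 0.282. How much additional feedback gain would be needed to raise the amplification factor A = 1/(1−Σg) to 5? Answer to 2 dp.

0.59

Current total gain = 0.212.
Target gain for A = 5: g* = 1 − 1/5 = 0.8.
Additional gain needed = 0.8 − 0.212 = 0.59.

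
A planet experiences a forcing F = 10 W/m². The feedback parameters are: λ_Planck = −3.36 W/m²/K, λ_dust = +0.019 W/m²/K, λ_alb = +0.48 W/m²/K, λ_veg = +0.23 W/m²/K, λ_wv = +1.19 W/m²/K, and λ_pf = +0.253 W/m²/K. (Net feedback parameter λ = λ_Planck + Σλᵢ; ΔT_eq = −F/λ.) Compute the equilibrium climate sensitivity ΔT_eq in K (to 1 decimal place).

8.4 K

Net feedback parameter λ = (−3.36) + (+0.019) + (+0.48) + (+0.23) + (+1.19) + (+0.253) = -1.188 W/m²/K.
ΔT = −F/λ = −10/(-1.188) = 8.4 K.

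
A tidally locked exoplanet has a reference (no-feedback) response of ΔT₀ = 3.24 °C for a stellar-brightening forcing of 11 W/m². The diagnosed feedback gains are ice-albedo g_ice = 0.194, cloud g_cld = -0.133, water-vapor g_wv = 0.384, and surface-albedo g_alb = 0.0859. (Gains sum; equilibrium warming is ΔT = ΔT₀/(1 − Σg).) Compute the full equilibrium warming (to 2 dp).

Total gain g = 0.194 − 0.133 + 0.384 + 0.0859 = 0.5309.
Amplification A = 1/(1 − 0.5309) = 2.132.
ΔT = 3.24 × 2.132 = 6.91 °C.

6.91 °C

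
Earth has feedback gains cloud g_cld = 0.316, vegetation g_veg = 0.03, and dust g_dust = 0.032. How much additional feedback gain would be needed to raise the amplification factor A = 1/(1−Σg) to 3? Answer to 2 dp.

0.29

Current total gain = 0.378.
Target gain for A = 3: g* = 1 − 1/3 = 0.6667.
Additional gain needed = 0.6667 − 0.378 = 0.29.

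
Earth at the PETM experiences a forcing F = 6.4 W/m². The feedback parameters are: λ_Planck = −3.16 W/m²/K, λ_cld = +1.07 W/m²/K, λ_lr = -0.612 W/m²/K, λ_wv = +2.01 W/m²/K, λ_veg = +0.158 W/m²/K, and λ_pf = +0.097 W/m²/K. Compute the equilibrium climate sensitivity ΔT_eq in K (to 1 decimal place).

Net feedback parameter λ = (−3.16) + (+1.07) + (-0.612) + (+2.01) + (+0.158) + (+0.097) = -0.437 W/m²/K.
ΔT = −F/λ = −6.4/(-0.437) = 14.6 K.

14.6 K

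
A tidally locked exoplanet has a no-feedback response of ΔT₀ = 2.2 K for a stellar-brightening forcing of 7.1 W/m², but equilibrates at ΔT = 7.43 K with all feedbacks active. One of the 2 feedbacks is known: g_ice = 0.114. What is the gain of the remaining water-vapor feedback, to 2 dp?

Amplification A = ΔT/ΔT₀ = 7.43/2.2 = 3.377.
Total gain g = 1 − 1/A = 1 − 1/3.377 = 0.7039.
The known gain is 0.114.
g_wv = 0.7039 − 0.114 = 0.59.

0.59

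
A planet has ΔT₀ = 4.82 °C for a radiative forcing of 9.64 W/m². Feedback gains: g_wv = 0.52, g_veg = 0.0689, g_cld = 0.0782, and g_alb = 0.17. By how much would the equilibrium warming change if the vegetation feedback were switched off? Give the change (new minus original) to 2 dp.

-8.79 °C

Original: g = 0.8371, ΔT = 4.82/(1−0.8371) = 29.5887 °C.
Without vegetation: g' = 0.7682, ΔT' = 4.82/(1−0.7682) = 20.7938 °C.
Change = 20.7938 − 29.5887 = -8.79 °C.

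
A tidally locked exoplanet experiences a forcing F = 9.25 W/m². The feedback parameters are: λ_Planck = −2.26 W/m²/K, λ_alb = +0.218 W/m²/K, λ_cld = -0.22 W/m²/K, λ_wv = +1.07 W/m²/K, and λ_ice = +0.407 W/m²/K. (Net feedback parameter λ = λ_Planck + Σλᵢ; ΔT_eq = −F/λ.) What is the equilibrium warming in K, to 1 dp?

Net feedback parameter λ = (−2.26) + (+0.218) + (-0.22) + (+1.07) + (+0.407) = -0.785 W/m²/K.
ΔT = −F/λ = −9.25/(-0.785) = 11.8 K.

11.8 K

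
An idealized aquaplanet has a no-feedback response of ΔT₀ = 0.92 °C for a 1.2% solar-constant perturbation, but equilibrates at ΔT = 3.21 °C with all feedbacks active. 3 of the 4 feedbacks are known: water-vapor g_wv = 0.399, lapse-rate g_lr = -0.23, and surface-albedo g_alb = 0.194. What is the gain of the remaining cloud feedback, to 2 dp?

0.35

Amplification A = ΔT/ΔT₀ = 3.21/0.92 = 3.489.
Total gain g = 1 − 1/A = 1 − 1/3.489 = 0.7134.
Known gains sum to 0.399 − 0.23 + 0.194 = 0.363.
g_cld = 0.7134 − 0.363 = 0.35.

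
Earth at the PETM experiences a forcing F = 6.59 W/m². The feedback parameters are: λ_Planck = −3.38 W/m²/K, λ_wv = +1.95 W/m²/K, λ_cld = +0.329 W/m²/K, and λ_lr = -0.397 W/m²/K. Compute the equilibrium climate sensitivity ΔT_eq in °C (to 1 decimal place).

Net feedback parameter λ = (−3.38) + (+1.95) + (+0.329) + (-0.397) = -1.498 W/m²/K.
ΔT = −F/λ = −6.59/(-1.498) = 4.4 °C.

4.4 °C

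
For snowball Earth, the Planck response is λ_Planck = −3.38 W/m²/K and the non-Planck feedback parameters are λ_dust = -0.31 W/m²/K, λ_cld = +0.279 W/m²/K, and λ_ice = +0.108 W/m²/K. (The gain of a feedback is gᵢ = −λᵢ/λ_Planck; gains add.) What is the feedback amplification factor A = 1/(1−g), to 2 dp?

Convert to gains: g_dust = -0.31/3.38 = -0.09172; g_cld = 0.279/3.38 = 0.08254; g_ice = 0.108/3.38 = 0.03195.
Total gain g = 0.02277.
A = 1/(1 − 0.02277) = 1.02.

1.02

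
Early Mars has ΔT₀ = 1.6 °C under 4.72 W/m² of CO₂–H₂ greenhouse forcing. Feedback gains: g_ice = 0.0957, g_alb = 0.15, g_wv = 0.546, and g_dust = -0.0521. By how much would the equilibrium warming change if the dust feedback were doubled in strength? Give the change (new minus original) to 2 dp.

-1.02 °C

Original: g = 0.7396, ΔT = 1.6/(1−0.7396) = 6.1444 °C.
With doubled dust: g' = 0.6875, ΔT' = 1.6/(1−0.6875) = 5.1200 °C.
Change = 5.1200 − 6.1444 = -1.02 °C.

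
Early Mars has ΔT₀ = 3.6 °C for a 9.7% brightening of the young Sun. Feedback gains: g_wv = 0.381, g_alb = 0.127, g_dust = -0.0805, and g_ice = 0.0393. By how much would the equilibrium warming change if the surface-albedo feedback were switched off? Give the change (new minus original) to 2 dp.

-1.30 °C

Original: g = 0.4668, ΔT = 3.6/(1−0.4668) = 6.7517 °C.
Without surface-albedo: g' = 0.3398, ΔT' = 3.6/(1−0.3398) = 5.4529 °C.
Change = 5.4529 − 6.7517 = -1.30 °C.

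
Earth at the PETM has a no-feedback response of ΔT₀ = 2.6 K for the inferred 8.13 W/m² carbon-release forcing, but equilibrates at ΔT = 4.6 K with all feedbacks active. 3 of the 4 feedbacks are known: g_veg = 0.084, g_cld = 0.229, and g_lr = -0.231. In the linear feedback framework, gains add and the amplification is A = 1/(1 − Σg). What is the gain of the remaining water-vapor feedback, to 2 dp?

Amplification A = ΔT/ΔT₀ = 4.6/2.6 = 1.769.
Total gain g = 1 − 1/A = 1 − 1/1.769 = 0.4347.
Known gains sum to 0.084 + 0.229 − 0.231 = 0.082.
g_wv = 0.4347 − 0.082 = 0.35.

0.35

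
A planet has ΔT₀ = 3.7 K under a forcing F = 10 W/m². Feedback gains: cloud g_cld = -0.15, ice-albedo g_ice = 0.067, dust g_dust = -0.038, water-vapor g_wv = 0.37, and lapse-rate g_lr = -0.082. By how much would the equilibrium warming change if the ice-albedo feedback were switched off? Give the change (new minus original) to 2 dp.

Original: g = 0.167, ΔT = 3.7/(1−0.167) = 4.4418 K.
Without ice-albedo: g' = 0.1, ΔT' = 3.7/(1−0.1) = 4.1111 K.
Change = 4.1111 − 4.4418 = -0.33 K.

-0.33 K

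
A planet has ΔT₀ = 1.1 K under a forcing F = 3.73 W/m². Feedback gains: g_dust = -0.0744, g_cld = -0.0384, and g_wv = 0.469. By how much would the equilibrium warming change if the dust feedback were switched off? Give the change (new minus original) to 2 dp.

0.22 K

Original: g = 0.3562, ΔT = 1.1/(1−0.3562) = 1.7086 K.
Without dust: g' = 0.4306, ΔT' = 1.1/(1−0.4306) = 1.9319 K.
Change = 1.9319 − 1.7086 = 0.22 K.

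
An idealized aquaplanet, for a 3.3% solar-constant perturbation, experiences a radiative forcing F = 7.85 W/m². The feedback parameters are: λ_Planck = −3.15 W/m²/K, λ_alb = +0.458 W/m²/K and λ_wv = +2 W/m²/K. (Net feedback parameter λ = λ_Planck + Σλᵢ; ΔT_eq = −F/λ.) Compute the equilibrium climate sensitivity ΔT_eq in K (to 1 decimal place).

11.3 K

Net feedback parameter λ = (−3.15) + (+0.458) + (+2) = -0.692 W/m²/K.
ΔT = −F/λ = −7.85/(-0.692) = 11.3 K.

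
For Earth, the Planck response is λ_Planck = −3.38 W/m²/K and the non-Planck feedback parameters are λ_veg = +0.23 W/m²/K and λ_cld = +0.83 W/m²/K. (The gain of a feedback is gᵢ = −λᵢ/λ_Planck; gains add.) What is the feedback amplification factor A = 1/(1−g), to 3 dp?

Convert to gains: g_veg = 0.23/3.38 = 0.06805; g_cld = 0.83/3.38 = 0.2456.
Total gain g = 0.31365.
A = 1/(1 − 0.31365) = 1.457.

1.457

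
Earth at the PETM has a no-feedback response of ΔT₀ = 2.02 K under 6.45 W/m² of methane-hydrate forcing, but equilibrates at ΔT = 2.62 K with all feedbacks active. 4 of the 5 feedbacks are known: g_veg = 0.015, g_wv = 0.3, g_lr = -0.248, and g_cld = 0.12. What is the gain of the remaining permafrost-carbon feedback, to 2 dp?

Amplification A = ΔT/ΔT₀ = 2.62/2.02 = 1.297.
Total gain g = 1 − 1/A = 1 − 1/1.297 = 0.229.
Known gains sum to 0.015 + 0.3 − 0.248 + 0.12 = 0.187.
g_pf = 0.229 − 0.187 = 0.04.

0.04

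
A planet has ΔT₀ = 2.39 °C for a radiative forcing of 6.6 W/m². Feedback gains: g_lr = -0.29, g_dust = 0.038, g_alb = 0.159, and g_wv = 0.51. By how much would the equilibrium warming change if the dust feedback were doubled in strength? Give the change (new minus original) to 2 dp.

0.29 °C

Original: g = 0.417, ΔT = 2.39/(1−0.417) = 4.0995 °C.
With doubled dust: g' = 0.455, ΔT' = 2.39/(1−0.455) = 4.3853 °C.
Change = 4.3853 − 4.0995 = 0.29 °C.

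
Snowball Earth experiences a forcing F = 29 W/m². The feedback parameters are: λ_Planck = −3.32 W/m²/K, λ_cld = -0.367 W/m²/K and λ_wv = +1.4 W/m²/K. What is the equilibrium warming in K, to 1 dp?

12.7 K

Net feedback parameter λ = (−3.32) + (-0.367) + (+1.4) = -2.287 W/m²/K.
ΔT = −F/λ = −29/(-2.287) = 12.7 K.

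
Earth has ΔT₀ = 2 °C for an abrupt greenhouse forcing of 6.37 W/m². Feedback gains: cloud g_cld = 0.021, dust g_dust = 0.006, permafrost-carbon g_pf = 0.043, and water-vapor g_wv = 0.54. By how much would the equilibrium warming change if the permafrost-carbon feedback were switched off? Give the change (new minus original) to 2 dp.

Original: g = 0.61, ΔT = 2/(1−0.61) = 5.1282 °C.
Without permafrost-carbon: g' = 0.567, ΔT' = 2/(1−0.567) = 4.6189 °C.
Change = 4.6189 − 5.1282 = -0.51 °C.

-0.51 °C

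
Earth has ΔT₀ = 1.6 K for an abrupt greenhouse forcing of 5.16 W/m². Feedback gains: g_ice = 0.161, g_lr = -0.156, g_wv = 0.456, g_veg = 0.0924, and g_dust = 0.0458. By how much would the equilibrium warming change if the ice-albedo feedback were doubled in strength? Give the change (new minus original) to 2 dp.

2.68 K

Original: g = 0.5992, ΔT = 1.6/(1−0.5992) = 3.9920 K.
With doubled ice-albedo: g' = 0.7602, ΔT' = 1.6/(1−0.7602) = 6.6722 K.
Change = 6.6722 − 3.9920 = 2.68 K.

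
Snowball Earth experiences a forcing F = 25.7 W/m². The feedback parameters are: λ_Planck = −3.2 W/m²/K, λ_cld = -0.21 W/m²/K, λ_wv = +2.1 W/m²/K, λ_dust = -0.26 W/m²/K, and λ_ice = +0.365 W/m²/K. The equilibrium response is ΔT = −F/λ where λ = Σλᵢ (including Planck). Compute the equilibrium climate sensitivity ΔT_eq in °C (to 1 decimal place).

21.3 °C

Net feedback parameter λ = (−3.2) + (-0.21) + (+2.1) + (-0.26) + (+0.365) = -1.205 W/m²/K.
ΔT = −F/λ = −25.7/(-1.205) = 21.3 °C.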